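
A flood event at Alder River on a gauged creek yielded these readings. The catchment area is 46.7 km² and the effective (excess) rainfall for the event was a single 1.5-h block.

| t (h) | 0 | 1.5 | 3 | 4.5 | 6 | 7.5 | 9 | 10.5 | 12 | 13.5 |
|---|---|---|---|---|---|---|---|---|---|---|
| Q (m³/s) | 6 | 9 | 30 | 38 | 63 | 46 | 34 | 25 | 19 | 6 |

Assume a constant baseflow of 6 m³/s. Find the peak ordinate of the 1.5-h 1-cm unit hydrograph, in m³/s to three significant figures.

U_p ≈ 22.8 m³/s

Direct runoff: 0.0, 3.0, 24.0, 32.0, 57.0, 40.0, 28.0, 19.0, 13.0, 0.0 m³/s; ΣQ_DR = 216.0 m³/s, peak = 57.0 m³/s.
Runoff depth d = ΣQ_DR·Δt / A = 216.0 × 5400 / (46.7 km²) = 24.98 mm.
The 1-cm UH is the DRH scaled by (10 mm)/d, so U_p = 57.0 × 10/24.98 = 22.8 m³/s.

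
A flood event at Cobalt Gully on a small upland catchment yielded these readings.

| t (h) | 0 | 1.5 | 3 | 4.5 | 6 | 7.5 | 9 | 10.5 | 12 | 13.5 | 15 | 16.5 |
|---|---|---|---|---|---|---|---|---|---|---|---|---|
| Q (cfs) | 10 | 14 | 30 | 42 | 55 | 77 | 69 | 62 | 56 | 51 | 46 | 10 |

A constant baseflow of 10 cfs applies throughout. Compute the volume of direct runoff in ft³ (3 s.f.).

Direct-runoff ordinates (Q − Q_b): 0.0, 4.0, 20.0, 32.0, 45.0, 67.0, 59.0, 52.0, 46.0, 41.0, 36.0, 0.0 cfs.
ΣQ_DR = 402.0 cfs.
With Δt = 1.5 h = 5400 s, V = ΣQ_DR · Δt = 402.0 × 5400 = 2.17 × 10^6 ft³.

V ≈ 2.17 × 10^6 ft³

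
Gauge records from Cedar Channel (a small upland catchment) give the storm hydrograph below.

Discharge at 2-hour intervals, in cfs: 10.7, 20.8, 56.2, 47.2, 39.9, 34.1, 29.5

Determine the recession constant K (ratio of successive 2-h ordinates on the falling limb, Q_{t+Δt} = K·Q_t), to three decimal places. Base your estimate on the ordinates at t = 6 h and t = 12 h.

K ≈ 0.855

Using the recession-limb readings at t = 6 h and t = 12 h: Q falls from 47.2 to 29.5 cfs over 3 intervals.
K = (Q₂/Q₁)^(1/3) = (29.5/47.2)^(1/3) = 0.855.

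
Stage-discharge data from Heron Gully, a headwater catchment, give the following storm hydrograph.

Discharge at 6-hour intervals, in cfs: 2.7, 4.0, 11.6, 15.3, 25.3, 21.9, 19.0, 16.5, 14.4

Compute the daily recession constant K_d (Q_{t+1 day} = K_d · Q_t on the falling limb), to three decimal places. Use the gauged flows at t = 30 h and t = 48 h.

Between t = 30 h and t = 48 h the flow falls from 21.9 to 14.4 cfs over 3×6 h = 18 h.
Per-interval ratio K = (14.4/21.9)^(1/3) = 0.8696; K_d = K^(24/6) = 0.572.

K_d ≈ 0.572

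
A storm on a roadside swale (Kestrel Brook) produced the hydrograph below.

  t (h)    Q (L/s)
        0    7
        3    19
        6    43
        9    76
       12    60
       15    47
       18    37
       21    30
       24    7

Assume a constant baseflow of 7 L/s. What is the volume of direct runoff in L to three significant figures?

V ≈ 2.84 × 10^6 L

Direct-runoff ordinates (Q − Q_b): 0.0, 12.0, 36.0, 69.0, 53.0, 40.0, 30.0, 23.0, 0.0 L/s.
ΣQ_DR = 263.0 L/s.
With Δt = 3 h = 10800 s, V = ΣQ_DR · Δt = 263.0 × 10800 = 2.84 × 10^6 L.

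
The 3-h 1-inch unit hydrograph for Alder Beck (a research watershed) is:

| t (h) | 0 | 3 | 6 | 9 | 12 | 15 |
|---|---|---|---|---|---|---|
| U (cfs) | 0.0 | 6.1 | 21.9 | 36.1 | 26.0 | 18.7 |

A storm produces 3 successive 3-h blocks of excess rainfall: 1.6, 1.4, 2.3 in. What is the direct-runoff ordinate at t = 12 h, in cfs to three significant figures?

By discrete convolution, Q_j = Σ (P_i / 1 in) · U_{j−i}.
At t = 12 h (j=4): Q = (1.6/1)·26.0 + (1.4/1)·36.1 + (2.3/1)·21.9 = 143 cfs.

Q ≈ 143 cfs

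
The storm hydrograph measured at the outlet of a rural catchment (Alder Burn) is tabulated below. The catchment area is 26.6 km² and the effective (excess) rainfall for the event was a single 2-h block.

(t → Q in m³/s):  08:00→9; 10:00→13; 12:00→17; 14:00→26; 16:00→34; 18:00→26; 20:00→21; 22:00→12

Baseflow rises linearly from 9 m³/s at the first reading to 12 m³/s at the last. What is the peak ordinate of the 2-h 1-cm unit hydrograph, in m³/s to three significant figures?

Direct runoff: 0.00, 3.57, 7.14, 15.71, 23.29, 14.86, 9.43, 0.00 m³/s; ΣQ_DR = 74.00 m³/s, peak = 23.29 m³/s.
Runoff depth d = ΣQ_DR·Δt / A = 74.00 × 7200 / (26.6 km²) = 20.03 mm.
The 1-cm UH is the DRH scaled by (10 mm)/d, so U_p = 23.29 × 10/20.03 = 11.6 m³/s.

U_p ≈ 11.6 m³/s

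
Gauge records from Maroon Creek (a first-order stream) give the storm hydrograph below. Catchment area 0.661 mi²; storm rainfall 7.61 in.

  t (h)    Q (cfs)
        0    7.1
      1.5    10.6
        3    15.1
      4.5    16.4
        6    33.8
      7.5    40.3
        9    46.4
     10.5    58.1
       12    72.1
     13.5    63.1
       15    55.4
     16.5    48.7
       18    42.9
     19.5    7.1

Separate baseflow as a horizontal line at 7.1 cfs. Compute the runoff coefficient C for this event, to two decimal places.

ΣQ_DR = 417.7 cfs; V = ΣQ_DR·Δt = 2.256 × 10^6 ft³.
Runoff depth d = V / A = 1.469 in.
C = d / P = 1.469 / 7.61 = 0.19.

C ≈ 0.19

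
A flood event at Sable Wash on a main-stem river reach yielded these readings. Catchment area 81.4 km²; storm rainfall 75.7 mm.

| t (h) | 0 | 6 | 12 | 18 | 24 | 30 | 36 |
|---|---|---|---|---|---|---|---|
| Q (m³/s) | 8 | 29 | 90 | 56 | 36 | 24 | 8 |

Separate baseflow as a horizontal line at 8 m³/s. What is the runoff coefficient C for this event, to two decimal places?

ΣQ_DR = 195.0 m³/s; V = ΣQ_DR·Δt = 4.212 × 10^6 m³.
Runoff depth d = V / A = 51.74 mm.
C = d / P = 51.74 / 75.7 = 0.68.

C ≈ 0.68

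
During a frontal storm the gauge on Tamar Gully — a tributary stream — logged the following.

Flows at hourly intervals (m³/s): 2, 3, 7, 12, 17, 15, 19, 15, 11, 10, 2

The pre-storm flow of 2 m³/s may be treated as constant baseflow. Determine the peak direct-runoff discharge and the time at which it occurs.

Q_p = 17.0 m³/s at t = 6 h

Subtracting baseflow gives direct-runoff ordinates: 0.0, 1.0, 5.0, 10.0, 15.0, 13.0, 17.0, 13.0, 9.0, 8.0, 0.0 m³/s.
The maximum is 17.0 m³/s, occurring at the reading for t = 6 h.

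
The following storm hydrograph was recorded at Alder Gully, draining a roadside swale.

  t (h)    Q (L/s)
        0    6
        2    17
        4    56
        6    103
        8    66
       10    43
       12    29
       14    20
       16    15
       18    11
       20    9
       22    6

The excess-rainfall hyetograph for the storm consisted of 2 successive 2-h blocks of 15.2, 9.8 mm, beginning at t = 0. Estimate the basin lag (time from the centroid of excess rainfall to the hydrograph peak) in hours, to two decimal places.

t_L ≈ 4.22 h

Centroid of excess rainfall: t_c = Σ P_i·t̄_i / ΣP_i = 1.7840 h (block centres at 1, 3 h).
Hydrograph peak occurs at t = 6 h, so basin lag t_L = 6 − 1.7840 = 4.22 h.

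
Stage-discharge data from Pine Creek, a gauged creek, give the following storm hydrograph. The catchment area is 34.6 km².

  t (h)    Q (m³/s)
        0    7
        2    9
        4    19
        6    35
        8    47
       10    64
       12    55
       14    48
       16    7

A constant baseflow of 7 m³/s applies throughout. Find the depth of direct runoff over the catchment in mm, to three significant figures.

d ≈ 47.4 mm

Direct runoff: 0.0, 2.0, 12.0, 28.0, 40.0, 57.0, 48.0, 41.0, 0.0 m³/s; ΣQ_DR = 228.0 m³/s.
V = ΣQ_DR · Δt = 228.0 × 7200 s = 1.642 × 10^6 m³.
Over A = 34.6 km², depth = V / A = 47.4 mm.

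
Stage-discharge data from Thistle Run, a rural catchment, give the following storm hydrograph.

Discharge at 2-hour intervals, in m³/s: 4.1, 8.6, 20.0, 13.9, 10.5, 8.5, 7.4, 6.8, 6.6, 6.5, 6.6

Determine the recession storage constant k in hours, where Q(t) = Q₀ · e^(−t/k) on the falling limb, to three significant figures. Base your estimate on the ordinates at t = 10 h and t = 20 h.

On the falling limb, Q drops from 8.5 to 6.6 m³/s between t = 10 h and t = 20 h (Δt = 10 h).
k = −Δt / ln(Q₂/Q₁) = −10 / ln(6.6/8.5) = 39.5 h.

k ≈ 39.5 h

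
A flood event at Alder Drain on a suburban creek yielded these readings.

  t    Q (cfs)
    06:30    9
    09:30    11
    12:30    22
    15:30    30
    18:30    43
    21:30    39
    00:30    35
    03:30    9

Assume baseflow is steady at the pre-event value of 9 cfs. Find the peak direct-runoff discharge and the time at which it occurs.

Q_p = 34.0 cfs at t = 18:30

Subtracting baseflow gives direct-runoff ordinates: 0.0, 2.0, 13.0, 21.0, 34.0, 30.0, 26.0, 0.0 cfs.
The maximum is 34.0 cfs, occurring at the reading for t = 18:30.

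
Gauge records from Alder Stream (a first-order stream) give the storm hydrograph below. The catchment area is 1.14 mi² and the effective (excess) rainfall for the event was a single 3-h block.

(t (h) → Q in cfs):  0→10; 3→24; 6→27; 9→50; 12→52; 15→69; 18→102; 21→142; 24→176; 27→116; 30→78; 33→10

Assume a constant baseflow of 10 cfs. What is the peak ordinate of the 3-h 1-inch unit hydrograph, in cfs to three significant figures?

U_p ≈ 55.3 cfs

Direct runoff: 0.0, 14.0, 17.0, 40.0, 42.0, 59.0, 92.0, 132.0, 166.0, 106.0, 68.0, 0.0 cfs; ΣQ_DR = 736.0 cfs, peak = 166.0 cfs.
Runoff depth d = ΣQ_DR·Δt / A = 736.0 × 10800 / (1.14 mi²) = 3.001 in.
The 1-inch UH is the DRH scaled by (1 in)/d, so U_p = 166.0 × 1/3.001 = 55.3 cfs.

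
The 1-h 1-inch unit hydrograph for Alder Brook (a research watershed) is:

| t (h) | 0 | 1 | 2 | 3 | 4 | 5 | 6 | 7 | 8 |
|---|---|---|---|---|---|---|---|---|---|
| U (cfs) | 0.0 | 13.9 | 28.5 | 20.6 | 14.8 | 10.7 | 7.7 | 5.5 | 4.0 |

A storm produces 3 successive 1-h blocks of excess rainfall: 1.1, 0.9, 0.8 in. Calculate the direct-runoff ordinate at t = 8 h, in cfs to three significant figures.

By discrete convolution, Q_j = Σ (P_i / 1 in) · U_{j−i}.
At t = 8 h (j=8): Q = (1.1/1)·4.0 + (0.9/1)·5.5 + (0.8/1)·7.7 = 15.5 cfs.

Q ≈ 15.5 cfs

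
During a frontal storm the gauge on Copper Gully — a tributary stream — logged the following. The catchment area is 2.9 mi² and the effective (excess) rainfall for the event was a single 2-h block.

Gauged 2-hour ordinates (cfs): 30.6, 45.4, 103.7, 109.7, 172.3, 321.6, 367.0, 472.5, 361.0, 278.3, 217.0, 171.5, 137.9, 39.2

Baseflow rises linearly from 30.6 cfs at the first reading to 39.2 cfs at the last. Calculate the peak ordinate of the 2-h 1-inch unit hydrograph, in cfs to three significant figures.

U_p ≈ 175 cfs

Direct runoff: 0.00, 14.14, 71.78, 77.12, 139.05, 287.69, 332.43, 437.27, 325.11, 241.75, 179.78, 133.62, 99.36, 0.00 cfs; ΣQ_DR = 2339 cfs, peak = 437.27 cfs.
Runoff depth d = ΣQ_DR·Δt / A = 2339 × 7200 / (2.9 mi²) = 2.500 in.
The 1-inch UH is the DRH scaled by (1 in)/d, so U_p = 437.27 × 1/2.500 = 175 cfs.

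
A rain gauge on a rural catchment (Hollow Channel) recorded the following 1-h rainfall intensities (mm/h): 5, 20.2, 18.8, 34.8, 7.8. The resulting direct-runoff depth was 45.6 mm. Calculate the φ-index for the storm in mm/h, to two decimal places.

Only the 3 blocks with intensity above φ contribute runoff: 20.2, 18.8, 34.8 mm/h.
Σ(I−φ)·Δt = d  ⇒  (20.2+18.8+34.8 − 3φ)·1 = 45.6
φ = (73.80 − 45.6/1) / 3 = 9.40 mm/h.

φ ≈ 9.40 mm/h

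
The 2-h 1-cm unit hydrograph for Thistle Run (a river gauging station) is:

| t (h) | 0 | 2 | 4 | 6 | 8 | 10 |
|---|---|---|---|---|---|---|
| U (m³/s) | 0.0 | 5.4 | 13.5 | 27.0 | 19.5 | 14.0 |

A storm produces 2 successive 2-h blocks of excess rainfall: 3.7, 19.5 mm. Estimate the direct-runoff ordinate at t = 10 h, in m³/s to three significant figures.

Q ≈ 43.2 m³/s

By discrete convolution, Q_j = Σ (P_i / 10 mm) · U_{j−i}.
At t = 10 h (j=5): Q = (3.7/10)·14.0 + (19.5/10)·19.5 = 43.2 m³/s.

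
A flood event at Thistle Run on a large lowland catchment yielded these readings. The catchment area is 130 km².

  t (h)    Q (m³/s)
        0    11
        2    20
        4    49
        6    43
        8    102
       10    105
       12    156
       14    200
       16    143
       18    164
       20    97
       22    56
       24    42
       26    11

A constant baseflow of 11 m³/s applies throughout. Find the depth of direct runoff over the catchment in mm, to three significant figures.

d ≈ 57.9 mm

Direct runoff: 0.0, 9.0, 38.0, 32.0, 91.0, 94.0, 145.0, 189.0, 132.0, 153.0, 86.0, 45.0, 31.0, 0.0 m³/s; ΣQ_DR = 1045 m³/s.
V = ΣQ_DR · Δt = 1045 × 7200 s = 7.524 × 10^6 m³.
Over A = 130 km², depth = V / A = 57.9 mm.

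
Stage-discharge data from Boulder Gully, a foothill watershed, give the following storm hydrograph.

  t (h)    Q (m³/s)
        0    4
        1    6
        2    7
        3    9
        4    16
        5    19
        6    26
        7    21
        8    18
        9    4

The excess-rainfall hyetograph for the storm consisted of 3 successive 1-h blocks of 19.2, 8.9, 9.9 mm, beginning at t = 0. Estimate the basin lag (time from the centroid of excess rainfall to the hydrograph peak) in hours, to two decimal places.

Centroid of excess rainfall: t_c = Σ P_i·t̄_i / ΣP_i = 1.2553 h (block centres at 0.5, 1.5, 2.5 h).
Hydrograph peak occurs at t = 6 h, so basin lag t_L = 6 − 1.2553 = 4.74 h.

t_L ≈ 4.74 h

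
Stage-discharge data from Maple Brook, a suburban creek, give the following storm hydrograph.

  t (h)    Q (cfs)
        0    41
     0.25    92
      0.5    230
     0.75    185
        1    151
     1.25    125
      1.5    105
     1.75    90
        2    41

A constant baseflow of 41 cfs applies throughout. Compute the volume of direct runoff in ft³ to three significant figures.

Direct-runoff ordinates (Q − Q_b): 0.0, 51.0, 189.0, 144.0, 110.0, 84.0, 64.0, 49.0, 0.0 cfs.
ΣQ_DR = 691.0 cfs.
With Δt = 0.25 h = 900 s, V = ΣQ_DR · Δt = 691.0 × 900 = 6.22 × 10^5 ft³.

V ≈ 6.22 × 10^5 ft³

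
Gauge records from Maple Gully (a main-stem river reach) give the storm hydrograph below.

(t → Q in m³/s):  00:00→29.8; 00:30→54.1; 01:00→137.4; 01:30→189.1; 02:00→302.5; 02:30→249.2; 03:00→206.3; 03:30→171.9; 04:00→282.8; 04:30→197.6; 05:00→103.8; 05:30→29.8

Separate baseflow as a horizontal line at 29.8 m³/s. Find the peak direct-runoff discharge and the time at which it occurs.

Q_p = 272.7 m³/s at t = 02:00

Subtracting baseflow gives direct-runoff ordinates: 0.0, 24.3, 107.6, 159.3, 272.7, 219.4, 176.5, 142.1, 253.0, 167.8, 74.0, 0.0 m³/s.
The maximum is 272.7 m³/s, occurring at the reading for t = 02:00.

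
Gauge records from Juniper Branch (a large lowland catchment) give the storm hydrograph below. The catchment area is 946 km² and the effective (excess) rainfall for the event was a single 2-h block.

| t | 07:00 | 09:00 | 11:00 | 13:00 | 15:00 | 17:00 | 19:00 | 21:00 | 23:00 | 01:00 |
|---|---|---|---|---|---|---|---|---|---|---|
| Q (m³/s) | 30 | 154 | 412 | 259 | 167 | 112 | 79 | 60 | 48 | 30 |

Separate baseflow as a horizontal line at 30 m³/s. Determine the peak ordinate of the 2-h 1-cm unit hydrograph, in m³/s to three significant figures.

Direct runoff: 0.0, 124.0, 382.0, 229.0, 137.0, 82.0, 49.0, 30.0, 18.0, 0.0 m³/s; ΣQ_DR = 1051 m³/s, peak = 382.0 m³/s.
Runoff depth d = ΣQ_DR·Δt / A = 1051 × 7200 / (946 km²) = 7.999 mm.
The 1-cm UH is the DRH scaled by (10 mm)/d, so U_p = 382.0 × 10/7.999 = 478 m³/s.

U_p ≈ 478 m³/s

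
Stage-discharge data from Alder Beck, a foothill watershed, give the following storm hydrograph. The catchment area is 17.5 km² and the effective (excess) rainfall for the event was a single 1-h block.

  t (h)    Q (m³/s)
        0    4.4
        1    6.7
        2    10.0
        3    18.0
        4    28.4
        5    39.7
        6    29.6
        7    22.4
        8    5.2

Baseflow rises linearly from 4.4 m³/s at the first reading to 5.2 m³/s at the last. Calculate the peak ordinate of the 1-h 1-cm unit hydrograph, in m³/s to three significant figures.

Direct runoff: 0.00, 2.20, 5.40, 13.30, 23.60, 34.80, 24.60, 17.30, 0.00 m³/s; ΣQ_DR = 121.2 m³/s, peak = 34.80 m³/s.
Runoff depth d = ΣQ_DR·Δt / A = 121.2 × 3600 / (17.5 km²) = 24.93 mm.
The 1-cm UH is the DRH scaled by (10 mm)/d, so U_p = 34.80 × 10/24.93 = 14.0 m³/s.

U_p ≈ 14.0 m³/s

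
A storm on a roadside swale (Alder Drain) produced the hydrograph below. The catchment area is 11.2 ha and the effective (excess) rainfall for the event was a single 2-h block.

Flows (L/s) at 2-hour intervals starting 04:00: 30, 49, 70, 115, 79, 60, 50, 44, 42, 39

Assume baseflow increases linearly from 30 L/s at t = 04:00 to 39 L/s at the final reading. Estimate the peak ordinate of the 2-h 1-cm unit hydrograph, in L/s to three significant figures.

Direct runoff: 0.00, 18.00, 38.00, 82.00, 45.00, 25.00, 14.00, 7.00, 4.00, 0.00 L/s; ΣQ_DR = 233.0 L/s, peak = 82.00 L/s.
Runoff depth d = ΣQ_DR·Δt / A = 233.0 × 7200 / (11.2 ha) = 14.98 mm.
The 1-cm UH is the DRH scaled by (10 mm)/d, so U_p = 82.00 × 10/14.98 = 54.7 L/s.

U_p ≈ 54.7 L/s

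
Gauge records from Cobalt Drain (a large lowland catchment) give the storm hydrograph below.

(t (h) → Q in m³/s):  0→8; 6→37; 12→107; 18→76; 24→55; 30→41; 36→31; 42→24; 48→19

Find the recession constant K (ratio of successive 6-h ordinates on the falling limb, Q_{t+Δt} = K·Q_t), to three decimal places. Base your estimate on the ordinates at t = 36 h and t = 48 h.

Using the recession-limb readings at t = 36 h and t = 48 h: Q falls from 31 to 19 m³/s over 2 intervals.
K = (Q₂/Q₁)^(1/2) = (19/31)^(1/2) = 0.783.

K ≈ 0.783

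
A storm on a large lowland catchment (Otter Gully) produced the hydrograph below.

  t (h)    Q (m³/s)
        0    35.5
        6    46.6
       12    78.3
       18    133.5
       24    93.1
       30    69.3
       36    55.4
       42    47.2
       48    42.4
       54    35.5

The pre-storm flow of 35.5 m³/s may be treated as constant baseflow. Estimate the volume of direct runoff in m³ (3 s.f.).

V ≈ 6.09 × 10^6 m³

Direct-runoff ordinates (Q − Q_b): 0.0, 11.1, 42.8, 98.0, 57.6, 33.8, 19.9, 11.7, 6.9, 0.0 m³/s.
ΣQ_DR = 281.8 m³/s.
With Δt = 6 h = 21600 s, V = ΣQ_DR · Δt = 281.8 × 21600 = 6.09 × 10^6 m³.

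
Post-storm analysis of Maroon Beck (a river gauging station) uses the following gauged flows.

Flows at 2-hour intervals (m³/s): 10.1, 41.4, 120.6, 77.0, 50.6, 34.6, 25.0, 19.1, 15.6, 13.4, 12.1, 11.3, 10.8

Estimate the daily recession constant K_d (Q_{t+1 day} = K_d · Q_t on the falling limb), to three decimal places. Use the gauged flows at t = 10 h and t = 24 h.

Between t = 10 h and t = 24 h the flow falls from 34.6 to 10.8 m³/s over 7×2 h = 14 h.
Per-interval ratio K = (10.8/34.6)^(1/7) = 0.8468; K_d = K^(24/2) = 0.136.

K_d ≈ 0.136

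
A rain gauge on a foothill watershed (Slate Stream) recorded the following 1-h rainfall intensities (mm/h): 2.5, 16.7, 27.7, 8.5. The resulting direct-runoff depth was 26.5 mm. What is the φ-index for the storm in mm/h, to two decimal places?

φ ≈ 8.95 mm/h

Only the 2 blocks with intensity above φ contribute runoff: 16.7, 27.7 mm/h.
Σ(I−φ)·Δt = d  ⇒  (16.7+27.7 − 2φ)·1 = 26.5
φ = (44.40 − 26.5/1) / 2 = 8.95 mm/h.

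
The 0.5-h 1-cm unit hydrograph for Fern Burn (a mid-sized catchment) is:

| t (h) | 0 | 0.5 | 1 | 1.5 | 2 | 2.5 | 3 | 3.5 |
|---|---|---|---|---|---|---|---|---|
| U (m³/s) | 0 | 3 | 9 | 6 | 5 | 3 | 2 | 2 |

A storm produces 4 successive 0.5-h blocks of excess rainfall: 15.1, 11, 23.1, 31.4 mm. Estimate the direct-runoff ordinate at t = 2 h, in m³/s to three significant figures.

By discrete convolution, Q_j = Σ (P_i / 10 mm) · U_{j−i}.
At t = 2 h (j=4): Q = (15.1/10)·5 + (11/10)·6 + (23.1/10)·9 + (31.4/10)·3 = 44.4 m³/s.

Q ≈ 44.4 m³/s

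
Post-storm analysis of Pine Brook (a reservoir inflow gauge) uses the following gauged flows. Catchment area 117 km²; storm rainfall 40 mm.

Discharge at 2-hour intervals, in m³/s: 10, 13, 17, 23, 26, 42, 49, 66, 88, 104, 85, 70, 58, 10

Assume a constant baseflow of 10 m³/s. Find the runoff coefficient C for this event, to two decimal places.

ΣQ_DR = 521.0 m³/s; V = ΣQ_DR·Δt = 3.751 × 10^6 m³.
Runoff depth d = V / A = 32.06 mm.
C = d / P = 32.06 / 40 = 0.80.

C ≈ 0.80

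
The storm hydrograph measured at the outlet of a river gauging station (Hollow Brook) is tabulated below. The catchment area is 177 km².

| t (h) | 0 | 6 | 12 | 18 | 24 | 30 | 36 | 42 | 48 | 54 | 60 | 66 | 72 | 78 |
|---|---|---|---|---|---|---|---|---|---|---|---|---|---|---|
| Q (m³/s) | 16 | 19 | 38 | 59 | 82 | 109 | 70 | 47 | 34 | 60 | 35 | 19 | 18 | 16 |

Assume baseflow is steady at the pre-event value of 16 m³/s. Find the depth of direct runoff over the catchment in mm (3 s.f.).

Direct runoff: 0.0, 3.0, 22.0, 43.0, 66.0, 93.0, 54.0, 31.0, 18.0, 44.0, 19.0, 3.0, 2.0, 0.0 m³/s; ΣQ_DR = 398.0 m³/s.
V = ΣQ_DR · Δt = 398.0 × 21600 s = 8.597 × 10^6 m³.
Over A = 177 km², depth = V / A = 48.6 mm.

d ≈ 48.6 mm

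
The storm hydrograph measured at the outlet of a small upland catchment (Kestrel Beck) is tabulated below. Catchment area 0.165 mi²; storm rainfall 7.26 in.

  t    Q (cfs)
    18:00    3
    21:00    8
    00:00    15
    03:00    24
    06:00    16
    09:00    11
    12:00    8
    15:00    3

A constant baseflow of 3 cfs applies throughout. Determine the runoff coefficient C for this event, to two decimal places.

C ≈ 0.25

ΣQ_DR = 64.00 cfs; V = ΣQ_DR·Δt = 6.912 × 10^5 ft³.
Runoff depth d = V / A = 1.803 in.
C = d / P = 1.803 / 7.26 = 0.25.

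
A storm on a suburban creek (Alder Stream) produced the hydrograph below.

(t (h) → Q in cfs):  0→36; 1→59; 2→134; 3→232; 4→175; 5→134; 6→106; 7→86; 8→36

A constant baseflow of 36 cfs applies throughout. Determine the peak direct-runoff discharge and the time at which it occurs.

Q_p = 196.0 cfs at t = 3 h

Subtracting baseflow gives direct-runoff ordinates: 0.0, 23.0, 98.0, 196.0, 139.0, 98.0, 70.0, 50.0, 0.0 cfs.
The maximum is 196.0 cfs, occurring at the reading for t = 3 h.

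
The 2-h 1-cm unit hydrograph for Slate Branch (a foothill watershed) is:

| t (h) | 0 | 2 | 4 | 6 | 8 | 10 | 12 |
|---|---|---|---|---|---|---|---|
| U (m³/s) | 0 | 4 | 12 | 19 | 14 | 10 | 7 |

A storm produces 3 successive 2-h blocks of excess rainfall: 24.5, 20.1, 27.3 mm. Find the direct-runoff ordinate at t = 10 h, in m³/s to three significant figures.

Q ≈ 105 m³/s

By discrete convolution, Q_j = Σ (P_i / 10 mm) · U_{j−i}.
At t = 10 h (j=5): Q = (24.5/10)·10 + (20.1/10)·14 + (27.3/10)·19 = 105 m³/s.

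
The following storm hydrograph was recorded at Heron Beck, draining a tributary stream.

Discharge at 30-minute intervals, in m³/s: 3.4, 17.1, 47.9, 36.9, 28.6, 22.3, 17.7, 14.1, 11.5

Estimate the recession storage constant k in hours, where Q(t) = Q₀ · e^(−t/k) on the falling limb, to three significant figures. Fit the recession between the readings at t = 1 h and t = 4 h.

k ≈ 2.10 h

On the falling limb, Q drops from 47.9 to 11.5 m³/s between t = 1 h and t = 4 h (Δt = 3 h).
k = −Δt / ln(Q₂/Q₁) = −3 / ln(11.5/47.9) = 2.10 h.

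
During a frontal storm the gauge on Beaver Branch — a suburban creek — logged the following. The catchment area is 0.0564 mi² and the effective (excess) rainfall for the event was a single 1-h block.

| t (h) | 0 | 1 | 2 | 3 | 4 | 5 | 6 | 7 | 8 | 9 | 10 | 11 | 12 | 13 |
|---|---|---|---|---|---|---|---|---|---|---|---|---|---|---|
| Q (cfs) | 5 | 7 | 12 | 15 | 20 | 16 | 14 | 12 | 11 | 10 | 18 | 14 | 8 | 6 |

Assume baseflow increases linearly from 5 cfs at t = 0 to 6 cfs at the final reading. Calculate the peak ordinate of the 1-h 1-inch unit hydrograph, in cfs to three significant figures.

U_p ≈ 5.88 cfs

Direct runoff: 0.00, 1.92, 6.85, 9.77, 14.69, 10.62, 8.54, 6.46, 5.38, 4.31, 12.23, 8.15, 2.08, 0.00 cfs; ΣQ_DR = 91.00 cfs, peak = 14.69 cfs.
Runoff depth d = ΣQ_DR·Δt / A = 91.00 × 3600 / (0.0564 mi²) = 2.500 in.
The 1-inch UH is the DRH scaled by (1 in)/d, so U_p = 14.69 × 1/2.500 = 5.88 cfs.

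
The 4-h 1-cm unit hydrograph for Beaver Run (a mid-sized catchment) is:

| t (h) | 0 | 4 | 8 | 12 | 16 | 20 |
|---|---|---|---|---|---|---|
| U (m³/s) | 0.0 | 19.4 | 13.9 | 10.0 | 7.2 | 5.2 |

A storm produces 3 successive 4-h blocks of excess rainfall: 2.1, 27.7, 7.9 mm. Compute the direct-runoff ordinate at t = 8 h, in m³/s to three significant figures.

Q ≈ 56.7 m³/s

By discrete convolution, Q_j = Σ (P_i / 10 mm) · U_{j−i}.
At t = 8 h (j=2): Q = (2.1/10)·13.9 + (27.7/10)·19.4 + (7.9/10)·0.0 = 56.7 m³/s.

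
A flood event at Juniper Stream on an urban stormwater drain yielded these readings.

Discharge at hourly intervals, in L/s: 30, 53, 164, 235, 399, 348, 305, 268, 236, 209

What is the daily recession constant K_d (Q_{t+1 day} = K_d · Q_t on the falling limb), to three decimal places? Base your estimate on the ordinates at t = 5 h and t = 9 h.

K_d ≈ 0.047

Between t = 5 h and t = 9 h the flow falls from 348 to 209 L/s over 4×1 h = 4 h.
Per-interval ratio K = (209/348)^(1/4) = 0.8803; K_d = K^(24/1) = 0.047.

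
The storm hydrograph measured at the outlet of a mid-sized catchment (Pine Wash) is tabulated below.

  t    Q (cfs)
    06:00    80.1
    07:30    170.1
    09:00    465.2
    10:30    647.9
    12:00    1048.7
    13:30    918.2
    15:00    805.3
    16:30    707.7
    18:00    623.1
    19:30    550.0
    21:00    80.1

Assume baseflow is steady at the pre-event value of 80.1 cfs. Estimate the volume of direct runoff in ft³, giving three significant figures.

V ≈ 2.82 × 10^7 ft³

Direct-runoff ordinates (Q − Q_b): 0.0, 90.0, 385.1, 567.8, 968.6, 838.1, 725.2, 627.6, 543.0, 469.9, 0.0 cfs.
ΣQ_DR = 5215 cfs.
With Δt = 1.5 h = 5400 s, V = ΣQ_DR · Δt = 5215 × 5400 = 2.82 × 10^7 ft³.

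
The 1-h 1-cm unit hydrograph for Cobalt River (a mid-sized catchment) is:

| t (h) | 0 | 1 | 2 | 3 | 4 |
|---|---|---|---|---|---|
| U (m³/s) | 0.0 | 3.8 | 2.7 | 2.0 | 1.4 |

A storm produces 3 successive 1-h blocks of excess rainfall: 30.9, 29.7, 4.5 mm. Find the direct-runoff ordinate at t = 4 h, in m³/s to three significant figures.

By discrete convolution, Q_j = Σ (P_i / 10 mm) · U_{j−i}.
At t = 4 h (j=4): Q = (30.9/10)·1.4 + (29.7/10)·2.0 + (4.5/10)·2.7 = 11.5 m³/s.

Q ≈ 11.5 m³/s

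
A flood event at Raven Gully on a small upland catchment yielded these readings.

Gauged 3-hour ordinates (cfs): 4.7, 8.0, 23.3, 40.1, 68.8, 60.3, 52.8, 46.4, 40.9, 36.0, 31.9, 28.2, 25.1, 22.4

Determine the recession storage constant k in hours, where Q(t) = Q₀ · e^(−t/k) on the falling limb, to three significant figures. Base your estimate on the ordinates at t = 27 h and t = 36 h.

On the falling limb, Q drops from 36.0 to 25.1 cfs between t = 27 h and t = 36 h (Δt = 9 h).
k = −Δt / ln(Q₂/Q₁) = −9 / ln(25.1/36.0) = 25.0 h.

k ≈ 25.0 h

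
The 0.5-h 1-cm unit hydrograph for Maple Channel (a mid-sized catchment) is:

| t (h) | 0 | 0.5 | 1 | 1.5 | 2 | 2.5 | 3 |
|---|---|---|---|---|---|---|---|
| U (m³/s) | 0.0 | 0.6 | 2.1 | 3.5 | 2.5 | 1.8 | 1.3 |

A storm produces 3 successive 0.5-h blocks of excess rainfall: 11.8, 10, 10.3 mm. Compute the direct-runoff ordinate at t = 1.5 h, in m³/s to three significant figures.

Q ≈ 6.85 m³/s

By discrete convolution, Q_j = Σ (P_i / 10 mm) · U_{j−i}.
At t = 1.5 h (j=3): Q = (11.8/10)·3.5 + (10/10)·2.1 + (10.3/10)·0.6 = 6.85 m³/s.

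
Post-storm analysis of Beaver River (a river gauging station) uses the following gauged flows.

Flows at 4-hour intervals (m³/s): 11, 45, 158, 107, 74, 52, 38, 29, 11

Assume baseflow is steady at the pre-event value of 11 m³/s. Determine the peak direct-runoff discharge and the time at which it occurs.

Q_p = 147.0 m³/s at t = 8 h

Subtracting baseflow gives direct-runoff ordinates: 0.0, 34.0, 147.0, 96.0, 63.0, 41.0, 27.0, 18.0, 0.0 m³/s.
The maximum is 147.0 m³/s, occurring at the reading for t = 8 h.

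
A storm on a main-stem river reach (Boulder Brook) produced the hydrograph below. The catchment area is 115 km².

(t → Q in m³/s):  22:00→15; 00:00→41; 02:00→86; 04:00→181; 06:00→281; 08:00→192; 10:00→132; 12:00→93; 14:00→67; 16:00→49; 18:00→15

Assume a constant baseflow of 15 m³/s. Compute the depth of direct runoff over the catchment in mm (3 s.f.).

d ≈ 61.8 mm

Direct runoff: 0.0, 26.0, 71.0, 166.0, 266.0, 177.0, 117.0, 78.0, 52.0, 34.0, 0.0 m³/s; ΣQ_DR = 987.0 m³/s.
V = ΣQ_DR · Δt = 987.0 × 7200 s = 7.106 × 10^6 m³.
Over A = 115 km², depth = V / A = 61.8 mm.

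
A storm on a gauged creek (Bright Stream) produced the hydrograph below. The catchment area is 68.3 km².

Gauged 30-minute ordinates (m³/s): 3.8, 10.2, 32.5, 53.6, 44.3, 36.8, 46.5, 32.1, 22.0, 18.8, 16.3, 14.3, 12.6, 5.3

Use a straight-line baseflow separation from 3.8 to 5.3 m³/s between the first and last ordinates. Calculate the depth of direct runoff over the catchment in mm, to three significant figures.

d ≈ 7.52 mm

Direct runoff: 0.00, 6.28, 28.47, 49.45, 40.04, 32.42, 42.01, 27.49, 17.28, 13.96, 11.35, 9.23, 7.42, 0.00 m³/s; ΣQ_DR = 285.4 m³/s.
V = ΣQ_DR · Δt = 285.4 × 1800 s = 5.137 × 10^5 m³.
Over A = 68.3 km², depth = V / A = 7.52 mm.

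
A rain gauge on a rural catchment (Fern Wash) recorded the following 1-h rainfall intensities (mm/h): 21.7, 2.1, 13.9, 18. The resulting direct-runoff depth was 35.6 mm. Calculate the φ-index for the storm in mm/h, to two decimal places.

φ ≈ 6.00 mm/h

Only the 3 blocks with intensity above φ contribute runoff: 21.7, 13.9, 18 mm/h.
Σ(I−φ)·Δt = d  ⇒  (21.7+13.9+18 − 3φ)·1 = 35.6
φ = (53.60 − 35.6/1) / 3 = 6.00 mm/h.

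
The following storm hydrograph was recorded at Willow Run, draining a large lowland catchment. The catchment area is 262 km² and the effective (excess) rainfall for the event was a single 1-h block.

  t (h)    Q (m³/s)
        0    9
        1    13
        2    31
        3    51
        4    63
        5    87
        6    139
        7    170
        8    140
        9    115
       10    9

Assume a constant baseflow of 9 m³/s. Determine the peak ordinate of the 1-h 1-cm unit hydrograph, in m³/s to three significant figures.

Direct runoff: 0.0, 4.0, 22.0, 42.0, 54.0, 78.0, 130.0, 161.0, 131.0, 106.0, 0.0 m³/s; ΣQ_DR = 728.0 m³/s, peak = 161.0 m³/s.
Runoff depth d = ΣQ_DR·Δt / A = 728.0 × 3600 / (262 km²) = 10.00 mm.
The 1-cm UH is the DRH scaled by (10 mm)/d, so U_p = 161.0 × 10/10.00 = 161 m³/s.

U_p ≈ 161 m³/s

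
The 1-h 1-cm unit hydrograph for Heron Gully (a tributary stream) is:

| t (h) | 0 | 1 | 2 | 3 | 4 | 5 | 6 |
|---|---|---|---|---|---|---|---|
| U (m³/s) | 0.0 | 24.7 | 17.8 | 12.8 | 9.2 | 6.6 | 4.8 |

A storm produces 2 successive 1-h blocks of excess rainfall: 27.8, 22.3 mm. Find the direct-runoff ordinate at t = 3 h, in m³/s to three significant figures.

Q ≈ 75.3 m³/s

By discrete convolution, Q_j = Σ (P_i / 10 mm) · U_{j−i}.
At t = 3 h (j=3): Q = (27.8/10)·12.8 + (22.3/10)·17.8 = 75.3 m³/s.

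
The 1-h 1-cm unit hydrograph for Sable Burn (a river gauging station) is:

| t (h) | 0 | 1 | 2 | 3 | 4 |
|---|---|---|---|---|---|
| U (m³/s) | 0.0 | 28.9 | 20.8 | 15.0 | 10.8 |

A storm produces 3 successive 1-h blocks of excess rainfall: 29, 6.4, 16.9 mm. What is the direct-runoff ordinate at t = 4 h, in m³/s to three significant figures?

By discrete convolution, Q_j = Σ (P_i / 10 mm) · U_{j−i}.
At t = 4 h (j=4): Q = (29/10)·10.8 + (6.4/10)·15.0 + (16.9/10)·20.8 = 76.1 m³/s.

Q ≈ 76.1 m³/s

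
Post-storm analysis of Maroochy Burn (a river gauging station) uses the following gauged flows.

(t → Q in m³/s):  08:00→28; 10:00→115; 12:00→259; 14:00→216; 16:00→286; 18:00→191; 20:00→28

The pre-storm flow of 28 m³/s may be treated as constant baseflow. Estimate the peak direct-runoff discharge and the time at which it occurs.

Subtracting baseflow gives direct-runoff ordinates: 0.0, 87.0, 231.0, 188.0, 258.0, 163.0, 0.0 m³/s.
The maximum is 258.0 m³/s, occurring at the reading for t = 16:00.

Q_p = 258.0 m³/s at t = 16:00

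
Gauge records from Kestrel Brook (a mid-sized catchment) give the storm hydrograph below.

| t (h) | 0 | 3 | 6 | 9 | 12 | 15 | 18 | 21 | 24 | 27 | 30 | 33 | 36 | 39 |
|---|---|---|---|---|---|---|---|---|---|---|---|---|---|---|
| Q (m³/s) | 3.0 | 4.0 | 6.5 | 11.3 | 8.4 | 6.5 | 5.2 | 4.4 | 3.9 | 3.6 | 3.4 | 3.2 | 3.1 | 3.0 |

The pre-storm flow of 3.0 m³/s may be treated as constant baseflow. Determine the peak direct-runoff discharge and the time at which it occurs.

Q_p = 8.3 m³/s at t = 9 h

Subtracting baseflow gives direct-runoff ordinates: 0.0, 1.0, 3.5, 8.3, 5.4, 3.5, 2.2, 1.4, 0.9, 0.6, 0.4, 0.2, 0.1, 0.0 m³/s.
The maximum is 8.3 m³/s, occurring at the reading for t = 9 h.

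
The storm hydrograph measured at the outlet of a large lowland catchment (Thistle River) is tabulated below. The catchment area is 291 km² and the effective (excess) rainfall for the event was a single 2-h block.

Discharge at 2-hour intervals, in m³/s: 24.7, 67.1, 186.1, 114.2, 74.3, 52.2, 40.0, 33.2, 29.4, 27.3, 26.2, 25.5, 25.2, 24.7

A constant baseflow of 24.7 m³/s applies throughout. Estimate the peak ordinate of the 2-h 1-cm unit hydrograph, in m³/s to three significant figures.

U_p ≈ 161 m³/s

Direct runoff: 0.0, 42.4, 161.4, 89.5, 49.6, 27.5, 15.3, 8.5, 4.7, 2.6, 1.5, 0.8, 0.5, 0.0 m³/s; ΣQ_DR = 404.3 m³/s, peak = 161.4 m³/s.
Runoff depth d = ΣQ_DR·Δt / A = 404.3 × 7200 / (291 km²) = 10.00 mm.
The 1-cm UH is the DRH scaled by (10 mm)/d, so U_p = 161.4 × 10/10.00 = 161 m³/s.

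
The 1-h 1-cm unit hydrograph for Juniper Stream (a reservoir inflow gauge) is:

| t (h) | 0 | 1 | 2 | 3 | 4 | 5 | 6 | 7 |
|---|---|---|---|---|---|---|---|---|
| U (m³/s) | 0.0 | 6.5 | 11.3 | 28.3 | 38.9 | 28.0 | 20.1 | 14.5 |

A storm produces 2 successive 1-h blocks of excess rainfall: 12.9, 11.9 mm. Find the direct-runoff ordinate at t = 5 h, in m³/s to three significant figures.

By discrete convolution, Q_j = Σ (P_i / 10 mm) · U_{j−i}.
At t = 5 h (j=5): Q = (12.9/10)·28.0 + (11.9/10)·38.9 = 82.4 m³/s.

Q ≈ 82.4 m³/s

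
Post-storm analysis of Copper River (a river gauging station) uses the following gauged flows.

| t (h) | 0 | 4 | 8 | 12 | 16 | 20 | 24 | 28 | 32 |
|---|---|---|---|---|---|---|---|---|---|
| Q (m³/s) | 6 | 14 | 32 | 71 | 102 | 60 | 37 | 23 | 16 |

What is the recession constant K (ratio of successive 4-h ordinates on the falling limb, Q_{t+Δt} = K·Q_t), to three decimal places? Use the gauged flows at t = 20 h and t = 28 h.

K ≈ 0.619

Using the recession-limb readings at t = 20 h and t = 28 h: Q falls from 60 to 23 m³/s over 2 intervals.
K = (Q₂/Q₁)^(1/2) = (23/60)^(1/2) = 0.619.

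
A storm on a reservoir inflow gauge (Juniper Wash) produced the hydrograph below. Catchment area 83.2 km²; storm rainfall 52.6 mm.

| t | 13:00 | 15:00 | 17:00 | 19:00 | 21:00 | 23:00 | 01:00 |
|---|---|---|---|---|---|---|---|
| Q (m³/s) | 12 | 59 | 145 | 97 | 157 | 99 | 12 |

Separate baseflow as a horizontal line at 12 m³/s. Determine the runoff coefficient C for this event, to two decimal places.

ΣQ_DR = 497.0 m³/s; V = ΣQ_DR·Δt = 3.578 × 10^6 m³.
Runoff depth d = V / A = 43.01 mm.
C = d / P = 43.01 / 52.6 = 0.82.

C ≈ 0.82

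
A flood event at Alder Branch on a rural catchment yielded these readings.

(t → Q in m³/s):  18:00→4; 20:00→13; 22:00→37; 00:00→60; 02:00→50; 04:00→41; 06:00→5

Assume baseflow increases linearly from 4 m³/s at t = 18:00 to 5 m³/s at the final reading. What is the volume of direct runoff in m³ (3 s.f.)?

Direct-runoff ordinates (Q − Q_b): 0.00, 8.83, 32.67, 55.50, 45.33, 36.17, 0.00 m³/s.
ΣQ_DR = 178.5 m³/s.
With Δt = 2 h = 7200 s, V = ΣQ_DR · Δt = 178.5 × 7200 = 1.29 × 10^6 m³.

V ≈ 1.29 × 10^6 m³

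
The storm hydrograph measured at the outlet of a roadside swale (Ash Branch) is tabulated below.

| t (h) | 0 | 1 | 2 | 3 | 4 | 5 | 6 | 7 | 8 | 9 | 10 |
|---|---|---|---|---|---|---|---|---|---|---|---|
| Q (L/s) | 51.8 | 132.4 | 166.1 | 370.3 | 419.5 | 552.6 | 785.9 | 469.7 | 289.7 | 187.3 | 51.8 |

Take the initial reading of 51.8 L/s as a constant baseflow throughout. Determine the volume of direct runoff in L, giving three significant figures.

Direct-runoff ordinates (Q − Q_b): 0.0, 80.6, 114.3, 318.5, 367.7, 500.8, 734.1, 417.9, 237.9, 135.5, 0.0 L/s.
ΣQ_DR = 2907 L/s.
With Δt = 1 h = 3600 s, V = ΣQ_DR · Δt = 2907 × 3600 = 1.05 × 10^7 L.

V ≈ 1.05 × 10^7 L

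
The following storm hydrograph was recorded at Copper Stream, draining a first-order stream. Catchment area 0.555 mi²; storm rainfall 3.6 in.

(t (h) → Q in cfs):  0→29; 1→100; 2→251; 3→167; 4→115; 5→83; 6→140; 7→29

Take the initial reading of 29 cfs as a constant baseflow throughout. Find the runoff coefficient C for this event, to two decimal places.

C ≈ 0.53

ΣQ_DR = 682.0 cfs; V = ΣQ_DR·Δt = 2.455 × 10^6 ft³.
Runoff depth d = V / A = 1.904 in.
C = d / P = 1.904 / 3.6 = 0.53.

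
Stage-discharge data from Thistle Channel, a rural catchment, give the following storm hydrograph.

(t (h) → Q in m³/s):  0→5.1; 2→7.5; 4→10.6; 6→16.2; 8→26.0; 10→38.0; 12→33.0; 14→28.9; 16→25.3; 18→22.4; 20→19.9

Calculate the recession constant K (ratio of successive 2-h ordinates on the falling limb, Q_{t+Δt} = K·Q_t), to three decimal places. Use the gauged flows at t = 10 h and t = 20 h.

Using the recession-limb readings at t = 10 h and t = 20 h: Q falls from 38.0 to 19.9 m³/s over 5 intervals.
K = (Q₂/Q₁)^(1/5) = (19.9/38.0)^(1/5) = 0.879.

K ≈ 0.879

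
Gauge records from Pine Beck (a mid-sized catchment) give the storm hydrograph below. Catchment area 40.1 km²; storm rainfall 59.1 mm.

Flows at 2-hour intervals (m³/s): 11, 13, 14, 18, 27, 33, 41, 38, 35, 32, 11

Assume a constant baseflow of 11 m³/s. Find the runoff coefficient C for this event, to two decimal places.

C ≈ 0.46

ΣQ_DR = 152.0 m³/s; V = ΣQ_DR·Δt = 1.094 × 10^6 m³.
Runoff depth d = V / A = 27.29 mm.
C = d / P = 27.29 / 59.1 = 0.46.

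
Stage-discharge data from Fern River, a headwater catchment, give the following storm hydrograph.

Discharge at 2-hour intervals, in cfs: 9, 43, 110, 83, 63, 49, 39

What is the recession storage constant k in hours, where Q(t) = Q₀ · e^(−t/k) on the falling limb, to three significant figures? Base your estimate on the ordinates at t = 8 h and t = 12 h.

k ≈ 8.34 h

On the falling limb, Q drops from 63 to 39 cfs between t = 8 h and t = 12 h (Δt = 4 h).
k = −Δt / ln(Q₂/Q₁) = −4 / ln(39/63) = 8.34 h.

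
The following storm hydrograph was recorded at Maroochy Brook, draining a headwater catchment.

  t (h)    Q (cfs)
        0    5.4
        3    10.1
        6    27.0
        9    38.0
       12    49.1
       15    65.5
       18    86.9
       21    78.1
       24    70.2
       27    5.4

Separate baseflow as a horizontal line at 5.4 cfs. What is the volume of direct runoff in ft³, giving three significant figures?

Direct-runoff ordinates (Q − Q_b): 0.0, 4.7, 21.6, 32.6, 43.7, 60.1, 81.5, 72.7, 64.8, 0.0 cfs.
ΣQ_DR = 381.7 cfs.
With Δt = 3 h = 10800 s, V = ΣQ_DR · Δt = 381.7 × 10800 = 4.12 × 10^6 ft³.

V ≈ 4.12 × 10^6 ft³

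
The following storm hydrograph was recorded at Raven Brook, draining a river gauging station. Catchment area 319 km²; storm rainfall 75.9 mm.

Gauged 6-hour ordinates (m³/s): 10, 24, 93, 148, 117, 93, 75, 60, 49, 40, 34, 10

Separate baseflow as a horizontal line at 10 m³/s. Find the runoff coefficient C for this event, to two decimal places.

ΣQ_DR = 633.0 m³/s; V = ΣQ_DR·Δt = 1.367 × 10^7 m³.
Runoff depth d = V / A = 42.86 mm.
C = d / P = 42.86 / 75.9 = 0.56.

C ≈ 0.56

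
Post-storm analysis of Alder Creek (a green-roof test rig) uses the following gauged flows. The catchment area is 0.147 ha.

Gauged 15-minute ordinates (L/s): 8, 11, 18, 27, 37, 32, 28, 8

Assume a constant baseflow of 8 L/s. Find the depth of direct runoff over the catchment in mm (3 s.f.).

Direct runoff: 0.0, 3.0, 10.0, 19.0, 29.0, 24.0, 20.0, 0.0 L/s; ΣQ_DR = 105.0 L/s.
V = ΣQ_DR · Δt = 105.0 × 900 s = 94500 L.
Over A = 0.147 ha, depth = V / A = 64.3 mm.

d ≈ 64.3 mm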